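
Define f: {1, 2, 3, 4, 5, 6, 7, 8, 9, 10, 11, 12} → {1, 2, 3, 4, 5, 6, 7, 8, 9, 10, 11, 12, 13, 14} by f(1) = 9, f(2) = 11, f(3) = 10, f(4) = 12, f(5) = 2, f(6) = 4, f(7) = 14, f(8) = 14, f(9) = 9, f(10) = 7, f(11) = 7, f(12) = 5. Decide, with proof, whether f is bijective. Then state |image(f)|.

f(7) = 14 = f(8) with 7 ≠ 8, so f is not injective, hence not bijective.
The image of f is {2, 4, 5, 7, 9, 10, 11, 12, 14}, which has 9 elements.

9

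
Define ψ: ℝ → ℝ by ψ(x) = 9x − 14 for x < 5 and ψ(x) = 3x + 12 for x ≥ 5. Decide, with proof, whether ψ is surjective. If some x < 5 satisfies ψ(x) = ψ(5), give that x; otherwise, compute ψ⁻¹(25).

41/9

Both pieces are strictly increasing (slopes 9 and 3), so each is injective on its own interval.
The left piece maps (−∞, 5) onto (−∞, 31); the right piece maps [5, ∞) onto [27, ∞).
The union (−∞, 31) ∪ [27, ∞) covers ℝ, so ψ is surjective.
For the follow-up: the images overlap, so an x < 5 with ψ(x) = ψ(5) exists. ψ(5) = 27; solving 9x − 14 = 27 for x < 5 gives x = (27 + 14)/9 = 41/9.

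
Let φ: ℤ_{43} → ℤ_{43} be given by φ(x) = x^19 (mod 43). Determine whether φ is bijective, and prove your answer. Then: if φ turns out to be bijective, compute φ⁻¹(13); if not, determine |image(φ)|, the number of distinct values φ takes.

15

Since 43 is prime, the nonzero elements of ℤ_{43} form a cyclic group of order 42.
As gcd(19, 42) = 1, raising to the 19th power is a bijection on this group: if a^19 ≡ b^19 then (ab^{−1})^19 = 1, and the only element of order dividing gcd(19, 42) = 1 is 1, so a = b.
With φ(0) = 0 this makes φ injective on all of ℤ_{43}, hence bijective (finite equal-size domain and codomain). In particular φ is bijective.
Since φ is bijective, we find the preimage of 13. The inverse of x ↦ x^19 on (ℤ_{43})^× is x ↦ x^31, because 19·31 = 589 = 14·42 + 1 ≡ 1 (mod 42) and x^{42} = 1 for x ≠ 0 (Fermat). So φ⁻¹(13) = 13^31 mod 43.
Repeated squaring mod 43: 13^1 ≡ 13, 13^2 ≡ 13² = 169 ≡ 40, 13^4 ≡ 40² = 1600 ≡ 9, 13^8 ≡ 9² = 81 ≡ 38, 13^16 ≡ 38² = 1444 ≡ 25. Since 31 = 16 + 8 + 4 + 2 + 1, 13^31 ≡ 25·38·9·40·13: 25·38 = 950 ≡ 4, then 4·9 = 36, then 36·40 = 1440 ≡ 21, then 21·13 = 273 ≡ 15. So 13^31 ≡ 15 (mod 43).
Hence φ⁻¹(13) = 15.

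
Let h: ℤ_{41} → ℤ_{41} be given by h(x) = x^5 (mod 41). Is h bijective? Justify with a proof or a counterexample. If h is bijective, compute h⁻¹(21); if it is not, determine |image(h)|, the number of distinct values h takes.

h(3): Repeated squaring mod 41: 3^1 ≡ 3, 3^2 ≡ 3² = 9, 3^4 ≡ 9² = 81 ≡ 40. Since 5 = 4 + 1, 3^5 ≡ 40·3: 40·3 = 120 ≡ 38. So 3^5 ≡ 38 (mod 41).
h(7): Repeated squaring mod 41: 7^1 ≡ 7, 7^2 ≡ 7² = 49 ≡ 8, 7^4 ≡ 8² = 64 ≡ 23. Since 5 = 4 + 1, 7^5 ≡ 23·7: 23·7 = 161 ≡ 38. So 7^5 ≡ 38 (mod 41).
So h(3) = h(7) = 38 while 3 ≠ 7, so h is not injective, hence not bijective.
Since h is not bijective, we determine |image(h)|. Computing x^5 mod 41 for each x (by repeated squaring, reducing mod 41 at every step), the values h(0), h(1), …, h(40) are: 0, 1, 32, 38, 40, 9, 27, 38, 9, 9, 1, 3, 3, 38, 27, 14, 1, 27, 1, 27, 32, 9, 14, 40, 14, 40, 27, 14, 3, 38, 38, 40, 32, 32, 3, 14, 32, 1, 3, 9, 40.
The distinct values are {0, 1, 3, 9, 14, 27, 32, 38, 40}; there are 9 of them.

9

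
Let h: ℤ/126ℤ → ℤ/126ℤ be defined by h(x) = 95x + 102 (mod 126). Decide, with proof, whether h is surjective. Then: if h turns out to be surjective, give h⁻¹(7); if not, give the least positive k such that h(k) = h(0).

Recall: h is surjective if every y in the codomain equals h(x) for some x in the domain.
Since gcd(95, 126) = 1, 95 is invertible modulo 126. Euclid's algorithm: 126 = 1·95 + 31, 95 = 3·31 + 2, 31 = 15·2 + 1; back-substituting gives 1 = 65·95 − 49·126, so 95⁻¹ ≡ 65 (mod 126).
Then y ↦ 65(y − 102) is a two-sided inverse to h, so every y ∈ ℤ/126ℤ has a preimage.
Therefore h is surjective.
Since h is surjective, we compute h⁻¹(7): solve 95x + 102 ≡ 7 (mod 126), i.e. 95x ≡ 31 (mod 126).
Multiplying by 95⁻¹ = 65 gives x ≡ 65·31 = 2015 = 15·126 + 125 ≡ 125 (mod 126).
Check: h(125) = 95·125 + 102 = 11977 = 95·126 + 7 ≡ 7 (mod 126).

125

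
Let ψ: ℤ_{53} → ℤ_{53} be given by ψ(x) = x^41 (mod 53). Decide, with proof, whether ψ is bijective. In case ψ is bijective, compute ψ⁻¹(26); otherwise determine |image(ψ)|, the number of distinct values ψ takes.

Since 53 is prime, the nonzero elements of ℤ_{53} form a cyclic group of order 52.
As gcd(41, 52) = 1, raising to the 41st power is a bijection on this group: if s^41 ≡ t^41 then (st^{−1})^41 = 1, and the only element of order dividing gcd(41, 52) = 1 is 1, so s = t.
With ψ(0) = 0 this makes ψ injective on all of ℤ_{53}, hence bijective (finite equal-size domain and codomain). In particular ψ is bijective.
Since ψ is bijective, we find the preimage of 26. The inverse of x ↦ x^41 on (ℤ_{53})^× is x ↦ x^33, because 41·33 = 1353 = 26·52 + 1 ≡ 1 (mod 52) and x^{52} = 1 for x ≠ 0 (Fermat). So ψ⁻¹(26) = 26^33 mod 53.
Repeated squaring mod 53: 26^1 ≡ 26, 26^2 ≡ 26² = 676 ≡ 40, 26^4 ≡ 40² = 1600 ≡ 10, 26^8 ≡ 10² = 100 ≡ 47, 26^16 ≡ 47² = 2209 ≡ 36, 26^32 ≡ 36² = 1296 ≡ 24. Since 33 = 32 + 1, 26^33 ≡ 24·26: 24·26 = 624 ≡ 41. So 26^33 ≡ 41 (mod 53).
Hence ψ⁻¹(26) = 41.

41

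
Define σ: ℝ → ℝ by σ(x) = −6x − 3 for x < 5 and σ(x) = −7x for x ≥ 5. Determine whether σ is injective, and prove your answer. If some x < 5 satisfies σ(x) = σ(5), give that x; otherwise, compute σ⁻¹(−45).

45/7

Both pieces are strictly decreasing (slopes −6 and −7), so each is injective on its own interval.
The left piece maps (−∞, 5) onto (−33, ∞); the right piece maps [5, ∞) onto (−∞, −35].
These images are disjoint, so no value is attained by both pieces. So σ is injective.
Because the two images are disjoint, no x < 5 has σ(x) = σ(5), so we compute σ⁻¹(−45): −45 lies in (−∞, −35], so solve −7x = −45: x = (−45 − 0)/(−7) = 45/7.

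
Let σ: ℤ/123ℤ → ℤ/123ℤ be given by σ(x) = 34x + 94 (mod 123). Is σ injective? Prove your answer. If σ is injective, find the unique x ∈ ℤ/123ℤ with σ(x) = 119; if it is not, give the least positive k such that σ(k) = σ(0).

If σ(s) = σ(t), then 34s ≡ 34t (mod 123). Because gcd(34, 123) = 1, we may cancel 34 to get s ≡ t (mod 123).
So σ is injective.
We now compute 34⁻¹ mod 123 explicitly. Euclid's algorithm: 123 = 3·34 + 21, 34 = 1·21 + 13, 21 = 1·13 + 8, 13 = 1·8 + 5, 8 = 1·5 + 3, 5 = 1·3 + 2, 3 = 1·2 + 1; back-substituting gives 1 = 76·34 − 21·123, so 34⁻¹ ≡ 76 (mod 123).
Since σ is injective, we find σ⁻¹(119): we need 34x ≡ 119 − 94 ≡ 25 (mod 123). Using 34⁻¹ = 76: x ≡ 76·25 = 1900 = 15·123 + 55, so x = 55.
Check: σ(55) = 34·55 + 94 = 1964 = 15·123 + 119 ≡ 119 (mod 123).

55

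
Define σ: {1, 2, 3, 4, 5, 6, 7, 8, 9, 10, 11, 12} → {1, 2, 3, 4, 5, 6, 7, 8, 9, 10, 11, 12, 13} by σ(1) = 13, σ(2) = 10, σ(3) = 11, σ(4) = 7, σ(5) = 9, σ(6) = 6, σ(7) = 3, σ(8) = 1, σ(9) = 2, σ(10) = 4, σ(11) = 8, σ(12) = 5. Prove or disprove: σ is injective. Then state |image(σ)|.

12

The values σ(1), …, σ(12) are 13, 10, 11, 7, 9, 6, 3, 1, 2, 4, 8, 5 — all distinct.
So σ(x_1) = σ(x_2) only when x_1 = x_2, and σ is injective.
The image of σ is {1, 2, 3, 4, 5, 6, 7, 8, 9, 10, 11, 13}, which has 12 elements.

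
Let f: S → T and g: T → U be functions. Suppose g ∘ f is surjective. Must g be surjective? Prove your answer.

surjective

Let c ∈ U. Since g ∘ f is surjective, some a ∈ S has g(f(a)) = c. Then b = f(a) ∈ T satisfies g(b) = c. So g is surjective.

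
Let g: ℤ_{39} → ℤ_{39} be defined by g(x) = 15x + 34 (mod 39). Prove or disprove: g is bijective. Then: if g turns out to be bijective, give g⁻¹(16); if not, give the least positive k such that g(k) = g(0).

We have gcd(15, 39) = 3 > 1. Taking s = 0 and t = 13: g(0) = 34 and g(13) = 15·13 + 34 = 229 ≡ 34 (mod 39).
So g(0) = g(13) while 0 ≠ 13, hence g is not injective, hence not bijective.
Since g is not bijective, we find the least positive k with g(k) = g(0): this means 15k ≡ 0 (mod 39), i.e. 39 ∣ 15k. Since gcd(15, 39) = 3, dividing through by 3 this holds exactly when 13 ∣ 5k, and as gcd(5, 13) = 1, exactly when 13 ∣ k.
The smallest positive such k is 13.

13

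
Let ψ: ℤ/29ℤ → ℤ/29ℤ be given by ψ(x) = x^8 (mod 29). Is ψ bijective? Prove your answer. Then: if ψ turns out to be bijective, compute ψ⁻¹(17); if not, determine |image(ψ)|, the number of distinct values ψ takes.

ψ(2): Repeated squaring mod 29: 2^1 ≡ 2, 2^2 ≡ 2² = 4, 2^4 ≡ 4² = 16, 2^8 ≡ 16² = 256 ≡ 24. So 2^8 ≡ 24 (mod 29).
ψ(5): Repeated squaring mod 29: 5^1 ≡ 5, 5^2 ≡ 5² = 25, 5^4 ≡ 25² = 625 ≡ 16, 5^8 ≡ 16² = 256 ≡ 24. So 5^8 ≡ 24 (mod 29).
So ψ(2) = ψ(5) = 24 while 2 ≠ 5, so ψ is not injective, hence not bijective.
Since ψ is not bijective, we determine |image(ψ)|. Computing x^8 mod 29 for each x (by repeated squaring, reducing mod 29 at every step), the values ψ(0), ψ(1), …, ψ(28) are: 0, 1, 24, 7, 25, 24, 23, 7, 20, 20, 25, 16, 1, 16, 23, 23, 16, 1, 16, 25, 20, 20, 7, 23, 24, 25, 7, 24, 1.
The distinct values are {0, 1, 7, 16, 20, 23, 24, 25}; there are 8 of them.

8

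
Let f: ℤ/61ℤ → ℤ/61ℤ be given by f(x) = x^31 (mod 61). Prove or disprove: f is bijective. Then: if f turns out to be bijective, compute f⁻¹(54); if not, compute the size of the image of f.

Since 61 is prime, the nonzero elements of ℤ/61ℤ form a cyclic group of order 60.
As gcd(31, 60) = 1, raising to the 31st power is a bijection on this group: if u^31 ≡ v^31 then (uv^{−1})^31 = 1, and the only element of order dividing gcd(31, 60) = 1 is 1, so u = v.
With f(0) = 0 this makes f injective on all of ℤ/61ℤ, hence bijective (finite equal-size domain and codomain). In particular f is bijective.
Since f is bijective, we find the preimage of 54. The inverse of x ↦ x^31 on (ℤ/61ℤ)^× is x ↦ x^31, because 31·31 = 961 = 16·60 + 1 ≡ 1 (mod 60) and x^{60} = 1 for x ≠ 0 (Fermat). So f⁻¹(54) = 54^31 mod 61.
Repeated squaring mod 61: 54^1 ≡ 54, 54^2 ≡ 54² = 2916 ≡ 49, 54^4 ≡ 49² = 2401 ≡ 22, 54^8 ≡ 22² = 484 ≡ 57, 54^16 ≡ 57² = 3249 ≡ 16. Since 31 = 16 + 8 + 4 + 2 + 1, 54^31 ≡ 16·57·22·49·54: 16·57 = 912 ≡ 58, then 58·22 = 1276 ≡ 56, then 56·49 = 2744 ≡ 60, then 60·54 = 3240 ≡ 7. So 54^31 ≡ 7 (mod 61).
Hence f⁻¹(54) = 7.

7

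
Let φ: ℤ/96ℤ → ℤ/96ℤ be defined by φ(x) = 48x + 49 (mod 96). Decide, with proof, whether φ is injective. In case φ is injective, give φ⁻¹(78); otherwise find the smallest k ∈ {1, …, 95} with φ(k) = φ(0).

We have gcd(48, 96) = 48 > 1. Taking x_1 = 0 and x_2 = 2: φ(0) = 49 and φ(2) = 48·2 + 49 = 145 ≡ 49 (mod 96).
So φ(0) = φ(2) while 0 ≠ 2, so φ is not injective.
Since φ is not injective, we find the least positive k with φ(k) = φ(0): this means 48k ≡ 0 (mod 96), i.e. 96 ∣ 48k. Since gcd(48, 96) = 48, dividing through by 48 this holds exactly when 2 ∣ k.
The smallest positive such k is 2.

2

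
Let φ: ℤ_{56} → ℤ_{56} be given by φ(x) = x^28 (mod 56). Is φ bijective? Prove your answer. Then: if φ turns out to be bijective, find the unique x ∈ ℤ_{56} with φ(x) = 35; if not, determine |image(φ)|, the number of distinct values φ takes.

φ(6): Repeated squaring mod 56: 6^1 ≡ 6, 6^2 ≡ 6² = 36, 6^4 ≡ 36² = 1296 ≡ 8, 6^8 ≡ 8² = 64 ≡ 8, 6^16 ≡ 8² = 64 ≡ 8. Since 28 = 16 + 8 + 4, 6^28 ≡ 8·8·8: 8·8 = 64 ≡ 8, then 8·8 = 64 ≡ 8. So 6^28 ≡ 8 (mod 56).
φ(8): Repeated squaring mod 56: 8^1 ≡ 8, 8^2 ≡ 8² = 64 ≡ 8, 8^4 ≡ 8² = 64 ≡ 8, 8^8 ≡ 8² = 64 ≡ 8, 8^16 ≡ 8² = 64 ≡ 8. Since 28 = 16 + 8 + 4, 8^28 ≡ 8·8·8: 8·8 = 64 ≡ 8, then 8·8 = 64 ≡ 8. So 8^28 ≡ 8 (mod 56).
So φ(6) = φ(8) = 8 while 6 ≠ 8, thus φ is not injective, hence not bijective.
Since φ is not bijective, we determine |image(φ)|. Computing x^28 mod 56 for each x (by repeated squaring, reducing mod 56 at every step), the values φ(0), φ(1), …, φ(55) are: 0, 1, 16, 25, 32, 9, 8, 49, 8, 9, 32, 25, 16, 1, 0, 1, 16, 25, 32, 9, 8, 49, 8, 9, 32, 25, 16, 1, 0, 1, 16, 25, 32, 9, 8, 49, 8, 9, 32, 25, 16, 1, 0, 1, 16, 25, 32, 9, 8, 49, 8, 9, 32, 25, 16, 1.
The distinct values are {0, 1, 8, 9, 16, 25, 32, 49}; there are 8 of them.

8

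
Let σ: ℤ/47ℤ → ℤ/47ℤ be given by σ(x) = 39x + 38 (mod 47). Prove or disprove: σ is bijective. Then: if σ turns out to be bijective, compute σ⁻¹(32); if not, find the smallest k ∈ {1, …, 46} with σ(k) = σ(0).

If σ(a) = σ(b), then 39a ≡ 39b (mod 47). Because gcd(39, 47) = 1, we may cancel 39 to get a ≡ b (mod 47).
We now compute 39⁻¹ mod 47 explicitly. Euclid's algorithm: 47 = 1·39 + 8, 39 = 4·8 + 7, 8 = 1·7 + 1; back-substituting gives 1 = 41·39 − 34·47, so 39⁻¹ ≡ 41 (mod 47).
Then y ↦ 41(y − 38) is a two-sided inverse to σ, so every y ∈ ℤ/47ℤ has a preimage.
Hence σ is bijective.
Since σ is bijective, we compute σ⁻¹(32): solve 39x + 38 ≡ 32 (mod 47), i.e. 39x ≡ 41 (mod 47).
Multiplying by 39⁻¹ = 41 gives x ≡ 41·41 = 1681 = 35·47 + 36 ≡ 36 (mod 47).
Check: σ(36) = 39·36 + 38 = 1442 = 30·47 + 32 ≡ 32 (mod 47).

36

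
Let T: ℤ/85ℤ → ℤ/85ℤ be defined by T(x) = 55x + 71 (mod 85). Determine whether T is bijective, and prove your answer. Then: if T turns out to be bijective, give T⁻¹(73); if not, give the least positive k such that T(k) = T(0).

17

We have gcd(55, 85) = 5 > 1. Taking x_1 = 0 and x_2 = 17: T(0) = 71 and T(17) = 55·17 + 71 = 1006 ≡ 71 (mod 85).
So T(0) = T(17) while 0 ≠ 17, therefore T is not injective, hence not bijective.
Since T is not bijective, we find the least positive k with T(k) = T(0): this means 55k ≡ 0 (mod 85), i.e. 85 ∣ 55k. Since gcd(55, 85) = 5, dividing through by 5 this holds exactly when 17 ∣ 11k, and as gcd(11, 17) = 1, exactly when 17 ∣ k.
The smallest positive such k is 17.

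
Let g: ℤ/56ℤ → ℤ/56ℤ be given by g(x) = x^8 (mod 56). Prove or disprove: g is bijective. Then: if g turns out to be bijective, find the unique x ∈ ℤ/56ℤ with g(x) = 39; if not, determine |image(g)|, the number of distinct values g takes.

8

g(6): Repeated squaring mod 56: 6^1 ≡ 6, 6^2 ≡ 6² = 36, 6^4 ≡ 36² = 1296 ≡ 8, 6^8 ≡ 8² = 64 ≡ 8. So 6^8 ≡ 8 (mod 56).
g(8): Repeated squaring mod 56: 8^1 ≡ 8, 8^2 ≡ 8² = 64 ≡ 8, 8^4 ≡ 8² = 64 ≡ 8, 8^8 ≡ 8² = 64 ≡ 8. So 8^8 ≡ 8 (mod 56).
So g(6) = g(8) = 8 while 6 ≠ 8, hence g is not injective, hence not bijective.
Since g is not bijective, we determine |image(g)|. Computing x^8 mod 56 for each x (by repeated squaring, reducing mod 56 at every step), the values g(0), g(1), …, g(55) are: 0, 1, 32, 9, 16, 25, 8, 49, 8, 25, 16, 9, 32, 1, 0, 1, 32, 9, 16, 25, 8, 49, 8, 25, 16, 9, 32, 1, 0, 1, 32, 9, 16, 25, 8, 49, 8, 25, 16, 9, 32, 1, 0, 1, 32, 9, 16, 25, 8, 49, 8, 25, 16, 9, 32, 1.
The distinct values are {0, 1, 8, 9, 16, 25, 32, 49}; there are 8 of them.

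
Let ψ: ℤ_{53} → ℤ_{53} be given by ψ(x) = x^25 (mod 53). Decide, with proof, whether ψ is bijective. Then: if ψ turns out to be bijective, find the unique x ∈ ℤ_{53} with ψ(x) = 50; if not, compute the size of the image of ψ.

Since 53 is prime, the nonzero elements of ℤ_{53} form a cyclic group of order 52.
As gcd(25, 52) = 1, raising to the 25th power is a bijection on this group: if u^25 ≡ v^25 then (uv^{−1})^25 = 1, and the only element of order dividing gcd(25, 52) = 1 is 1, so u = v.
With ψ(0) = 0 this makes ψ injective on all of ℤ_{53}, hence bijective (finite equal-size domain and codomain). In particular ψ is bijective.
Since ψ is bijective, we find the preimage of 50. The inverse of x ↦ x^25 on (ℤ_{53})^× is x ↦ x^25, because 25·25 = 625 = 12·52 + 1 ≡ 1 (mod 52) and x^{52} = 1 for x ≠ 0 (Fermat). So ψ⁻¹(50) = 50^25 mod 53.
Repeated squaring mod 53: 50^1 ≡ 50, 50^2 ≡ 50² = 2500 ≡ 9, 50^4 ≡ 9² = 81 ≡ 28, 50^8 ≡ 28² = 784 ≡ 42, 50^16 ≡ 42² = 1764 ≡ 15. Since 25 = 16 + 8 + 1, 50^25 ≡ 15·42·50: 15·42 = 630 ≡ 47, then 47·50 = 2350 ≡ 18. So 50^25 ≡ 18 (mod 53).
Hence ψ⁻¹(50) = 18.

18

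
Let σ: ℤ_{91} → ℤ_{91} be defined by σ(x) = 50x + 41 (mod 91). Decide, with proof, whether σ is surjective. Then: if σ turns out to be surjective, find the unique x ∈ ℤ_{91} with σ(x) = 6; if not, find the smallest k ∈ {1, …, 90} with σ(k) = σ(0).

63

Since gcd(50, 91) = 1, 50 is invertible modulo 91. Euclid's algorithm: 91 = 1·50 + 41, 50 = 1·41 + 9, 41 = 4·9 + 5, 9 = 1·5 + 4, 5 = 1·4 + 1; back-substituting gives 1 = 71·50 − 39·91, so 50⁻¹ ≡ 71 (mod 91).
Then y ↦ 71(y − 41) is a two-sided inverse to σ, so every y ∈ ℤ_{91} has a preimage.
Thus σ is surjective.
Since σ is surjective, we compute σ⁻¹(6): solve 50x + 41 ≡ 6 (mod 91), i.e. 50x ≡ 56 (mod 91).
Multiplying by 50⁻¹ = 71 gives x ≡ 71·56 = 3976 = 43·91 + 63 ≡ 63 (mod 91).
Check: σ(63) = 50·63 + 41 = 3191 = 35·91 + 6 ≡ 6 (mod 91).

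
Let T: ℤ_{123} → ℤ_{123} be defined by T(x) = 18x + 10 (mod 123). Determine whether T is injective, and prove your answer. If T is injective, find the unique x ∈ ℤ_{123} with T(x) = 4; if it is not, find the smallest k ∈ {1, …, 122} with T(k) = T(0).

We have gcd(18, 123) = 3 > 1. Taking s = 0 and t = 41: T(0) = 10 and T(41) = 18·41 + 10 = 748 ≡ 10 (mod 123).
So T(0) = T(41) while 0 ≠ 41, thus T is not injective.
Since T is not injective, we find the least positive k with T(k) = T(0): this means 18k ≡ 0 (mod 123), i.e. 123 ∣ 18k. Since gcd(18, 123) = 3, dividing through by 3 this holds exactly when 41 ∣ 6k, and as gcd(6, 41) = 1, exactly when 41 ∣ k.
The smallest positive such k is 41.

41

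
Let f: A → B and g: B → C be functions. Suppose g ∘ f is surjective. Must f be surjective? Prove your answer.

not surjective

No. Take A = {0, 1, 2}, B = {0, 1, 2, 3, 4}, C = {0}, f(a) = 0 for every a ∈ A, and g(b) = 0 for every b ∈ B.
Then g ∘ f is surjective onto {0}, but 4 ∈ B has no preimage under f, so f is not surjective.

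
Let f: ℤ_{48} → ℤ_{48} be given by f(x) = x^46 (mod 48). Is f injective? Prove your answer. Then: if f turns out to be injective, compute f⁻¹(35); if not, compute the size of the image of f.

6

f(2): Repeated squaring mod 48: 2^1 ≡ 2, 2^2 ≡ 2² = 4, 2^4 ≡ 4² = 16, 2^8 ≡ 16² = 256 ≡ 16, 2^16 ≡ 16² = 256 ≡ 16, 2^32 ≡ 16² = 256 ≡ 16. Since 46 = 32 + 8 + 4 + 2, 2^46 ≡ 16·16·16·4: 16·16 = 256 ≡ 16, then 16·16 = 256 ≡ 16, then 16·4 = 64 ≡ 16. So 2^46 ≡ 16 (mod 48).
f(4): Repeated squaring mod 48: 4^1 ≡ 4, 4^2 ≡ 4² = 16, 4^4 ≡ 16² = 256 ≡ 16, 4^8 ≡ 16² = 256 ≡ 16, 4^16 ≡ 16² = 256 ≡ 16, 4^32 ≡ 16² = 256 ≡ 16. Since 46 = 32 + 8 + 4 + 2, 4^46 ≡ 16·16·16·16: 16·16 = 256 ≡ 16, then 16·16 = 256 ≡ 16, then 16·16 = 256 ≡ 16. So 4^46 ≡ 16 (mod 48).
So f(2) = f(4) = 16 while 2 ≠ 4, so f is not injective.
Since f is not injective, we determine |image(f)|. Computing x^46 mod 48 for each x (by repeated squaring, reducing mod 48 at every step), the values f(0), f(1), …, f(47) are: 0, 1, 16, 9, 16, 25, 0, 1, 16, 33, 16, 25, 0, 25, 16, 33, 16, 1, 0, 25, 16, 9, 16, 1, 0, 1, 16, 9, 16, 25, 0, 1, 16, 33, 16, 25, 0, 25, 16, 33, 16, 1, 0, 25, 16, 9, 16, 1.
The distinct values are {0, 1, 9, 16, 25, 33}; there are 6 of them.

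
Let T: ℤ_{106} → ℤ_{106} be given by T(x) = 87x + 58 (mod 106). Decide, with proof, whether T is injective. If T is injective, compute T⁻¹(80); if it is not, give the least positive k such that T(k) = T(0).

If T(s) = T(t), then 87s ≡ 87t (mod 106). Because gcd(87, 106) = 1, we may cancel 87 to get s ≡ t (mod 106).
Thus T is injective.
We now compute 87⁻¹ mod 106 explicitly. Euclid's algorithm: 106 = 1·87 + 19, 87 = 4·19 + 11, 19 = 1·11 + 8, 11 = 1·8 + 3, 8 = 2·3 + 2, 3 = 1·2 + 1; back-substituting gives 1 = 39·87 − 32·106, so 87⁻¹ ≡ 39 (mod 106).
Since T is injective, we find T⁻¹(80): we need 87x ≡ 80 − 58 ≡ 22 (mod 106). Using 87⁻¹ = 39: x ≡ 39·22 = 858 = 8·106 + 10, so x = 10.
Check: T(10) = 87·10 + 58 = 928 = 8·106 + 80 ≡ 80 (mod 106).

10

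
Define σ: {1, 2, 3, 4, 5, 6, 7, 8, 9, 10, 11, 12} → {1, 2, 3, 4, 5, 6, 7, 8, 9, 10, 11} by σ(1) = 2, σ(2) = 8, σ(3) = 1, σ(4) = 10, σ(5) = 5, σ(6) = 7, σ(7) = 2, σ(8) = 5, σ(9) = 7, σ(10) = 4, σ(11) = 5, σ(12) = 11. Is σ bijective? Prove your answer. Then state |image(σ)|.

8

σ(1) = 2 = σ(7) with 1 ≠ 7, so σ is not injective, hence not bijective.
The image of σ is {1, 2, 4, 5, 7, 8, 10, 11}, which has 8 elements.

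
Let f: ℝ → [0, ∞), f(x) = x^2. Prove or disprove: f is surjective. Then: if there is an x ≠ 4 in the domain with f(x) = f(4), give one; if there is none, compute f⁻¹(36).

For any y ∈ [0, ∞), x = y^{1/2} ∈ ℝ satisfies x^2 = y, so f is surjective.
For the follow-up, such an x exists: taking x = −4 ∈ ℝ gives f(−4) = 16 = f(4) with −4 ≠ 4.

-4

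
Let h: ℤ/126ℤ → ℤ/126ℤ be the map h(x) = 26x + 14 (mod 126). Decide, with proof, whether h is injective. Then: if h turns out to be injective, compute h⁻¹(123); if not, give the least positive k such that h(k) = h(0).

63

We have gcd(26, 126) = 2 > 1. Taking u = 0 and v = 63: h(0) = 14 and h(63) = 26·63 + 14 = 1652 ≡ 14 (mod 126).
So h(0) = h(63) while 0 ≠ 63, so h is not injective.
Since h is not injective, we find the least positive k with h(k) = h(0): this means 26k ≡ 0 (mod 126), i.e. 126 ∣ 26k. Since gcd(26, 126) = 2, dividing through by 2 this holds exactly when 63 ∣ 13k, and as gcd(13, 63) = 1, exactly when 63 ∣ k.
The smallest positive such k is 63.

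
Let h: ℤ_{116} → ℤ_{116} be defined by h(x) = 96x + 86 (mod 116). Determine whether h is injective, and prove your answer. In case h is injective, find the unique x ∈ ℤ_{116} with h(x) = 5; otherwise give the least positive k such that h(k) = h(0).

29

We have gcd(96, 116) = 4 > 1. Taking u = 0 and v = 29: h(0) = 86 and h(29) = 96·29 + 86 = 2870 ≡ 86 (mod 116).
So h(0) = h(29) while 0 ≠ 29, so h is not injective.
Since h is not injective, we find the least positive k with h(k) = h(0): this means 96k ≡ 0 (mod 116), i.e. 116 ∣ 96k. Since gcd(96, 116) = 4, dividing through by 4 this holds exactly when 29 ∣ 24k, and as gcd(24, 29) = 1, exactly when 29 ∣ k.
The smallest positive such k is 29.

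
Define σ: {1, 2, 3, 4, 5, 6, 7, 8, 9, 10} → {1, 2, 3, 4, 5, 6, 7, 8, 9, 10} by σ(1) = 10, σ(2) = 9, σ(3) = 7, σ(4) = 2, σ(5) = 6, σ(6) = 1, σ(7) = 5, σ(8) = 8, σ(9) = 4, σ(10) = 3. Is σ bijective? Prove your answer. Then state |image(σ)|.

The values 10, 9, 7, 2, 6, 1, 5, 8, 4, 3 are a permutation of {1, 2, 3, 4, 5, 6, 7, 8, 9, 10}: each element appears exactly once.
So σ is injective and surjective, hence bijective.
The image of σ is {1, 2, 3, 4, 5, 6, 7, 8, 9, 10}, which has 10 elements.

10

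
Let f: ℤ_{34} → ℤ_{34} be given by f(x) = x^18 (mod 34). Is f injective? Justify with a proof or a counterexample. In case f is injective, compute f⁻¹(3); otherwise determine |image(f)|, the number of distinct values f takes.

f(16): Repeated squaring mod 34: 16^1 ≡ 16, 16^2 ≡ 16² = 256 ≡ 18, 16^4 ≡ 18² = 324 ≡ 18, 16^8 ≡ 18² = 324 ≡ 18, 16^16 ≡ 18² = 324 ≡ 18. Since 18 = 16 + 2, 16^18 ≡ 18·18: 18·18 = 324 ≡ 18. So 16^18 ≡ 18 (mod 34).
f(18): Repeated squaring mod 34: 18^1 ≡ 18, 18^2 ≡ 18² = 324 ≡ 18, 18^4 ≡ 18² = 324 ≡ 18, 18^8 ≡ 18² = 324 ≡ 18, 18^16 ≡ 18² = 324 ≡ 18. Since 18 = 16 + 2, 18^18 ≡ 18·18: 18·18 = 324 ≡ 18. So 18^18 ≡ 18 (mod 34).
So f(16) = f(18) = 18 while 16 ≠ 18, so f is not injective.
Since f is not injective, we determine |image(f)|. Computing x^18 mod 34 for each x (by repeated squaring, reducing mod 34 at every step), the values f(0), f(1), …, f(33) are: 0, 1, 4, 9, 16, 25, 2, 15, 30, 13, 32, 19, 8, 33, 26, 21, 18, 17, 18, 21, 26, 33, 8, 19, 32, 13, 30, 15, 2, 25, 16, 9, 4, 1.
The distinct values are {0, 1, 2, 4, 8, 9, 13, 15, 16, 17, 18, 19, 21, 25, 26, 30, 32, 33}; there are 18 of them.

18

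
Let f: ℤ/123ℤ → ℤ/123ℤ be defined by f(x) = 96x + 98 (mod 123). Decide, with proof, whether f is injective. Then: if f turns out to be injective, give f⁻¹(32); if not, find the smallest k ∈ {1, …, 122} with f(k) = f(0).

We have gcd(96, 123) = 3 > 1. Taking x_1 = 0 and x_2 = 41: f(0) = 98 and f(41) = 96·41 + 98 = 4034 ≡ 98 (mod 123).
So f(0) = f(41) while 0 ≠ 41, therefore f is not injective.
Since f is not injective, we find the least positive k with f(k) = f(0): this means 96k ≡ 0 (mod 123), i.e. 123 ∣ 96k. Since gcd(96, 123) = 3, dividing through by 3 this holds exactly when 41 ∣ 32k, and as gcd(32, 41) = 1, exactly when 41 ∣ k.
The smallest positive such k is 41.

41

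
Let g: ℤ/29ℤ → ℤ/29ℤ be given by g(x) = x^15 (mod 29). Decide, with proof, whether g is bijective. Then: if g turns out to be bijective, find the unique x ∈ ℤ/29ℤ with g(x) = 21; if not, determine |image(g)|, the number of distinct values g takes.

Since 29 is prime, the nonzero elements of ℤ/29ℤ form a cyclic group of order 28.
As gcd(15, 28) = 1, raising to the 15th power is a bijection on this group: if a^15 ≡ b^15 then (ab^{−1})^15 = 1, and the only element of order dividing gcd(15, 28) = 1 is 1, so a = b.
With g(0) = 0 this makes g injective on all of ℤ/29ℤ, hence bijective (finite equal-size domain and codomain). In particular g is bijective.
Since g is bijective, we find the preimage of 21. The inverse of x ↦ x^15 on (ℤ/29ℤ)^× is x ↦ x^15, because 15·15 = 225 = 8·28 + 1 ≡ 1 (mod 28) and x^{28} = 1 for x ≠ 0 (Fermat). So g⁻¹(21) = 21^15 mod 29.
Repeated squaring mod 29: 21^1 ≡ 21, 21^2 ≡ 21² = 441 ≡ 6, 21^4 ≡ 6² = 36 ≡ 7, 21^8 ≡ 7² = 49 ≡ 20. Since 15 = 8 + 4 + 2 + 1, 21^15 ≡ 20·7·6·21: 20·7 = 140 ≡ 24, then 24·6 = 144 ≡ 28, then 28·21 = 588 ≡ 8. So 21^15 ≡ 8 (mod 29).
Hence g⁻¹(21) = 8.

8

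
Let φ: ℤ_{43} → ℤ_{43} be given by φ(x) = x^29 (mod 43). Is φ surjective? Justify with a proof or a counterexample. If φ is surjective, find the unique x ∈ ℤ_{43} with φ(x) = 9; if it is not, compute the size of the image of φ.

23

Since 43 is prime, the nonzero elements of ℤ_{43} form a cyclic group of order 42.
As gcd(29, 42) = 1, raising to the 29th power is a bijection on this group: if a^29 ≡ b^29 then (ab^{−1})^29 = 1, and the only element of order dividing gcd(29, 42) = 1 is 1, so a = b.
With φ(0) = 0 this makes φ injective on all of ℤ_{43}, hence bijective (finite equal-size domain and codomain). In particular φ is surjective.
Since φ is surjective, we find the preimage of 9. The inverse of x ↦ x^29 on (ℤ_{43})^× is x ↦ x^29, because 29·29 = 841 = 20·42 + 1 ≡ 1 (mod 42) and x^{42} = 1 for x ≠ 0 (Fermat). So φ⁻¹(9) = 9^29 mod 43.
Repeated squaring mod 43: 9^1 ≡ 9, 9^2 ≡ 9² = 81 ≡ 38, 9^4 ≡ 38² = 1444 ≡ 25, 9^8 ≡ 25² = 625 ≡ 23, 9^16 ≡ 23² = 529 ≡ 13. Since 29 = 16 + 8 + 4 + 1, 9^29 ≡ 13·23·25·9: 13·23 = 299 ≡ 41, then 41·25 = 1025 ≡ 36, then 36·9 = 324 ≡ 23. So 9^29 ≡ 23 (mod 43).
Hence φ⁻¹(9) = 23.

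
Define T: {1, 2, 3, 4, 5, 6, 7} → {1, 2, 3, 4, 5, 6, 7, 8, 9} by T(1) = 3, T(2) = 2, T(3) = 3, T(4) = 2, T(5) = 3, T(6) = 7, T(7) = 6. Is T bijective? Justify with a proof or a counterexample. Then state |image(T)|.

4

T(1) = 3 = T(3) with 1 ≠ 3, so T is not injective, hence not bijective.
The image of T is {2, 3, 6, 7}, which has 4 elements.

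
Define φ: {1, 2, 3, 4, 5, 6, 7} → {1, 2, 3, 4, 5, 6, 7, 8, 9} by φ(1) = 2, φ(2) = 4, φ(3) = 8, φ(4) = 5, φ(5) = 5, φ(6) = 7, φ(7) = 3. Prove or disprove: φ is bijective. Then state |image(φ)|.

6

φ(4) = 5 = φ(5) with 4 ≠ 5, so φ is not injective, hence not bijective.
The image of φ is {2, 3, 4, 5, 7, 8}, which has 6 elements.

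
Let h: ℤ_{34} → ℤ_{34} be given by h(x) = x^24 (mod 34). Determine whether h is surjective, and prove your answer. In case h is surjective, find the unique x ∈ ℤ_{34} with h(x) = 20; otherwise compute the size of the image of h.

h(2): Repeated squaring mod 34: 2^1 ≡ 2, 2^2 ≡ 2² = 4, 2^4 ≡ 4² = 16, 2^8 ≡ 16² = 256 ≡ 18, 2^16 ≡ 18² = 324 ≡ 18. Since 24 = 16 + 8, 2^24 ≡ 18·18: 18·18 = 324 ≡ 18. So 2^24 ≡ 18 (mod 34).
h(4): Repeated squaring mod 34: 4^1 ≡ 4, 4^2 ≡ 4² = 16, 4^4 ≡ 16² = 256 ≡ 18, 4^8 ≡ 18² = 324 ≡ 18, 4^16 ≡ 18² = 324 ≡ 18. Since 24 = 16 + 8, 4^24 ≡ 18·18: 18·18 = 324 ≡ 18. So 4^24 ≡ 18 (mod 34).
So h(2) = h(4) = 18 while 2 ≠ 4, so h is not injective.
A non-injective map from the 34-element set ℤ_{34} to itself takes at most 33 distinct values, so it cannot be surjective. Hence h is not surjective.
Since h is not surjective, we determine |image(h)|. Computing x^24 mod 34 for each x (by repeated squaring, reducing mod 34 at every step), the values h(0), h(1), …, h(33) are: 0, 1, 18, 33, 18, 33, 16, 33, 18, 1, 16, 33, 16, 1, 16, 1, 18, 17, 18, 1, 16, 1, 16, 33, 16, 1, 18, 33, 16, 33, 18, 33, 18, 1.
The distinct values are {0, 1, 16, 17, 18, 33}; there are 6 of them.

6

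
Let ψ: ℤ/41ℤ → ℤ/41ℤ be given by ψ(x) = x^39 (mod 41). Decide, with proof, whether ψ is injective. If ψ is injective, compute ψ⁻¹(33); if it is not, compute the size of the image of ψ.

Since 41 is prime, the nonzero elements of ℤ/41ℤ form a cyclic group of order 40.
As gcd(39, 40) = 1, raising to the 39th power is a bijection on this group: if a^39 ≡ b^39 then (ab^{−1})^39 = 1, and the only element of order dividing gcd(39, 40) = 1 is 1, so a = b.
With ψ(0) = 0 this makes ψ injective on all of ℤ/41ℤ, hence bijective (finite equal-size domain and codomain). In particular ψ is injective.
Since ψ is injective, we find the preimage of 33. The inverse of x ↦ x^39 on (ℤ/41ℤ)^× is x ↦ x^39, because 39·39 = 1521 = 38·40 + 1 ≡ 1 (mod 40) and x^{40} = 1 for x ≠ 0 (Fermat). So ψ⁻¹(33) = 33^39 mod 41.
Repeated squaring mod 41: 33^1 ≡ 33, 33^2 ≡ 33² = 1089 ≡ 23, 33^4 ≡ 23² = 529 ≡ 37, 33^8 ≡ 37² = 1369 ≡ 16, 33^16 ≡ 16² = 256 ≡ 10, 33^32 ≡ 10² = 100 ≡ 18. Since 39 = 32 + 4 + 2 + 1, 33^39 ≡ 18·37·23·33: 18·37 = 666 ≡ 10, then 10·23 = 230 ≡ 25, then 25·33 = 825 ≡ 5. So 33^39 ≡ 5 (mod 41).
Hence ψ⁻¹(33) = 5.

5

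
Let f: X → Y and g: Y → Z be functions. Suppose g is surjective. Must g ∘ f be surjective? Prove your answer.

not surjective

No. Take X = {0}, Y = Z = {0, 1, 2, 3}, f(0) = 0, and g = identity (surjective).
Then (g ∘ f)(0) = 0, and 3 ∈ Z has no preimage under g ∘ f, so g ∘ f is not surjective.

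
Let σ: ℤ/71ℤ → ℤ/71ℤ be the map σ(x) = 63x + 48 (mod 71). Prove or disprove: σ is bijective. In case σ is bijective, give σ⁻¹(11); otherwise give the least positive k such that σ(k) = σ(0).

49

If σ(s) = σ(t), then 63s ≡ 63t (mod 71). Because gcd(63, 71) = 1, we may cancel 63 to get s ≡ t (mod 71).
We now compute 63⁻¹ mod 71 explicitly. Euclid's algorithm: 71 = 1·63 + 8, 63 = 7·8 + 7, 8 = 1·7 + 1; back-substituting gives 1 = 62·63 − 55·71, so 63⁻¹ ≡ 62 (mod 71).
Then y ↦ 62(y − 48) is a two-sided inverse to σ, so every y ∈ ℤ/71ℤ has a preimage.
So σ is bijective.
Since σ is bijective, we compute σ⁻¹(11): solve 63x + 48 ≡ 11 (mod 71), i.e. 63x ≡ 34 (mod 71).
Multiplying by 63⁻¹ = 62 gives x ≡ 62·34 = 2108 = 29·71 + 49 ≡ 49 (mod 71).
Check: σ(49) = 63·49 + 48 = 3135 = 44·71 + 11 ≡ 11 (mod 71).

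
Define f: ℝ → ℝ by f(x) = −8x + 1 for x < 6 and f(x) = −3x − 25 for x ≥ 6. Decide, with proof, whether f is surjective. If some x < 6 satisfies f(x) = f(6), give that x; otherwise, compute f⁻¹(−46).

11/2

Both pieces are strictly decreasing (slopes −8 and −3), so each is injective on its own interval.
The left piece maps (−∞, 6) onto (−47, ∞); the right piece maps [6, ∞) onto (−∞, −43].
The union (−47, ∞) ∪ (−∞, −43] covers ℝ, so f is surjective.
For the follow-up: the images overlap, so an x < 6 with f(x) = f(6) exists. f(6) = −43; solving −8x + 1 = −43 for x < 6 gives x = (−43 − 1)/(−8) = 11/2.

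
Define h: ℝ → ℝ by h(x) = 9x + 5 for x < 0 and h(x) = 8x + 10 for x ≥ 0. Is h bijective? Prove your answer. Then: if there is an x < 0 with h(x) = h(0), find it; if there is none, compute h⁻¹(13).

3/8

Both pieces are strictly increasing (slopes 9 and 8), so each is injective on its own interval.
The left piece maps (−∞, 0) onto (−∞, 5); the right piece maps [0, ∞) onto [10, ∞).
The images leave a gap (5 has no preimage), so h is not surjective, hence not bijective.
Because the two images are disjoint, no x < 0 has h(x) = h(0), so we compute h⁻¹(13): 13 lies in [10, ∞), so solve 8x + 10 = 13: x = (13 − 10)/8 = 3/8.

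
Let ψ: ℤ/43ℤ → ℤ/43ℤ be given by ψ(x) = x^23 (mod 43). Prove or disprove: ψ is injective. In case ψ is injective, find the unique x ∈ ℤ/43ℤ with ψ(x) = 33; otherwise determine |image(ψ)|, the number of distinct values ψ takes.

Since 43 is prime, the nonzero elements of ℤ/43ℤ form a cyclic group of order 42.
As gcd(23, 42) = 1, raising to the 23rd power is a bijection on this group: if u^23 ≡ v^23 then (uv^{−1})^23 = 1, and the only element of order dividing gcd(23, 42) = 1 is 1, so u = v.
With ψ(0) = 0 this makes ψ injective on all of ℤ/43ℤ, hence bijective (finite equal-size domain and codomain). In particular ψ is injective.
Since ψ is injective, we find the preimage of 33. The inverse of x ↦ x^23 on (ℤ/43ℤ)^× is x ↦ x^11, because 23·11 = 253 = 6·42 + 1 ≡ 1 (mod 42) and x^{42} = 1 for x ≠ 0 (Fermat). So ψ⁻¹(33) = 33^11 mod 43.
Repeated squaring mod 43: 33^1 ≡ 33, 33^2 ≡ 33² = 1089 ≡ 14, 33^4 ≡ 14² = 196 ≡ 24, 33^8 ≡ 24² = 576 ≡ 17. Since 11 = 8 + 2 + 1, 33^11 ≡ 17·14·33: 17·14 = 238 ≡ 23, then 23·33 = 759 ≡ 28. So 33^11 ≡ 28 (mod 43).
Hence ψ⁻¹(33) = 28.

28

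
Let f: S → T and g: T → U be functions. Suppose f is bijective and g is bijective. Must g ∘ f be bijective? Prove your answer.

Injectivity: if g(f(x_1)) = g(f(x_2)) then f(x_1) = f(x_2) (g injective) so x_1 = x_2 (f injective).
Surjectivity: for c ∈ U pick b with g(b) = c, then a with f(a) = b; then (g ∘ f)(a) = c.
Thus g ∘ f is bijective.

bijective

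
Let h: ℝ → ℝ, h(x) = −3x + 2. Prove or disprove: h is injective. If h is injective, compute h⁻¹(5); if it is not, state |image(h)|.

-1

Suppose h(a) = h(b). Then −3a + 2 = −3b + 2, so −3a = −3b, hence a = b.
Therefore h is injective.
Since h is injective, we compute h⁻¹(5) = (5 − 2)/(−3) = −1.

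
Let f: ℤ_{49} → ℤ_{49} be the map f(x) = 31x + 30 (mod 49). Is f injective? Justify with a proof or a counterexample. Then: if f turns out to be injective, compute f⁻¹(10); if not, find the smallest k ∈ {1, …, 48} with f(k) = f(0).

12

If f(a) = f(b), then 31a ≡ 31b (mod 49). Because gcd(31, 49) = 1, we may cancel 31 to get a ≡ b (mod 49).
Therefore f is injective.
We now compute 31⁻¹ mod 49 explicitly. Euclid's algorithm: 49 = 1·31 + 18, 31 = 1·18 + 13, 18 = 1·13 + 5, 13 = 2·5 + 3, 5 = 1·3 + 2, 3 = 1·2 + 1; back-substituting gives 1 = 19·31 − 12·49, so 31⁻¹ ≡ 19 (mod 49).
Since f is injective, we compute f⁻¹(10): solve 31x + 30 ≡ 10 (mod 49), i.e. 31x ≡ 29 (mod 49).
Multiplying by 31⁻¹ = 19 gives x ≡ 19·29 = 551 = 11·49 + 12 ≡ 12 (mod 49).
Check: f(12) = 31·12 + 30 = 402 = 8·49 + 10 ≡ 10 (mod 49).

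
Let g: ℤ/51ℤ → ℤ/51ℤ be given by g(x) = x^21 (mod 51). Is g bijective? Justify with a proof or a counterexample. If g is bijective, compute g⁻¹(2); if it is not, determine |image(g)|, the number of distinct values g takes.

32

Computing x^21 mod 51 for each x (by repeated squaring, reducing mod 51 at every step), the values g(0), g(1), …, g(50) are: 0, 1, 32, 39, 4, 14, 24, 28, 26, 42, 40, 44, 3, 13, 29, 36, 16, 17, 18, 49, 5, 21, 31, 41, 45, 43, 8, 6, 10, 20, 30, 46, 2, 33, 34, 35, 15, 22, 38, 48, 7, 11, 9, 25, 23, 27, 37, 47, 12, 19, 50.
Every element of ℤ/51ℤ appears exactly once in this list, so g is a bijection, and in particular bijective.
Since g is bijective, we read off the preimage of 2 from the same table: g(32) = 2, so g⁻¹(2) = 32.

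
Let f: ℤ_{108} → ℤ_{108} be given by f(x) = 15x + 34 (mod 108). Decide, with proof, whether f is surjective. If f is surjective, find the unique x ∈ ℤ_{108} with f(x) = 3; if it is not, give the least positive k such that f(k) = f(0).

36

Recall: f is surjective if every y in the codomain equals f(x) for some x in the domain.
Since gcd(15, 108) = 3, we have 15x ≡ 0 (mod 3) for all x, so f(x) ≡ 1 (mod 3).
But 0 ≢ 1 (mod 3), so 0 ∈ ℤ_{108} has no preimage. Hence f is not surjective.
Since f is not surjective, we find the least positive k with f(k) = f(0): this means 15k ≡ 0 (mod 108), i.e. 108 ∣ 15k. Since gcd(15, 108) = 3, dividing through by 3 this holds exactly when 36 ∣ 5k, and as gcd(5, 36) = 1, exactly when 36 ∣ k.
The smallest positive such k is 36.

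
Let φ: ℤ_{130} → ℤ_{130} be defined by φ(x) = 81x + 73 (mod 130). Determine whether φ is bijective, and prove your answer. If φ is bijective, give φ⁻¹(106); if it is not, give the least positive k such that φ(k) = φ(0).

Suppose φ(s) = φ(t) in ℤ_{130}. Then 81s + 73 ≡ 81t + 73 (mod 130), so 81(s − t) ≡ 0 (mod 130).
Since gcd(81, 130) = 1, 81 is invertible modulo 130, hence s − t ≡ 0 (mod 130), i.e. s = t.
We now compute 81⁻¹ mod 130 explicitly. Euclid's algorithm: 130 = 1·81 + 49, 81 = 1·49 + 32, 49 = 1·32 + 17, 32 = 1·17 + 15, 17 = 1·15 + 2, 15 = 7·2 + 1; back-substituting gives 1 = 61·81 − 38·130, so 81⁻¹ ≡ 61 (mod 130).
For any y ∈ ℤ_{130}, x = 61(y − 73) mod 130 satisfies φ(x) = 81·61(y − 73) + 73 ≡ y (since 81·61 ≡ 1 mod 130). So every y has a preimage.
Hence φ is bijective.
Since φ is bijective, we find φ⁻¹(106): we need 81x ≡ 106 − 73 ≡ 33 (mod 130). Using 81⁻¹ = 61: x ≡ 61·33 = 2013 = 15·130 + 63, so x = 63.
Check: φ(63) = 81·63 + 73 = 5176 = 39·130 + 106 ≡ 106 (mod 130).

63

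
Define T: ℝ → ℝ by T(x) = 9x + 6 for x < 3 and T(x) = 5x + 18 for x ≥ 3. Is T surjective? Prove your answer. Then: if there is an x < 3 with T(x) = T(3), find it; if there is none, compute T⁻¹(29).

23/9

Both pieces are strictly increasing (slopes 9 and 5), so each is injective on its own interval.
The left piece maps (−∞, 3) onto (−∞, 33); the right piece maps [3, ∞) onto [33, ∞).
These images together cover ℝ, so T is surjective.
Because the two images are disjoint, no x < 3 has T(x) = T(3), so we compute T⁻¹(29): 29 lies in (−∞, 33), so solve 9x + 6 = 29: x = (29 − 6)/9 = 23/9.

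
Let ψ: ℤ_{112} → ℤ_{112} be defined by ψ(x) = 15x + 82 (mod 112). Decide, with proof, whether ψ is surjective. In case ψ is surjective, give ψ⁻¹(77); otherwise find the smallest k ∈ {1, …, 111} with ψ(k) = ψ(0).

Since gcd(15, 112) = 1, 15 is invertible modulo 112. Euclid's algorithm: 112 = 7·15 + 7, 15 = 2·7 + 1; back-substituting gives 1 = 15·15 − 2·112, so 15⁻¹ ≡ 15 (mod 112).
For any y ∈ ℤ_{112}, x = 15(y − 82) mod 112 satisfies ψ(x) = 15·15(y − 82) + 82 ≡ y (since 15·15 ≡ 1 mod 112). So every y has a preimage.
Thus ψ is surjective.
Since ψ is surjective, we compute ψ⁻¹(77): solve 15x + 82 ≡ 77 (mod 112), i.e. 15x ≡ 107 (mod 112).
Multiplying by 15⁻¹ = 15 gives x ≡ 15·107 = 1605 = 14·112 + 37 ≡ 37 (mod 112).
Check: ψ(37) = 15·37 + 82 = 637 = 5·112 + 77 ≡ 77 (mod 112).

37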